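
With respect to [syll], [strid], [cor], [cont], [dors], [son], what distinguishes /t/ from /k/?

[coronal], [dorsal]

/t/ (voiceless alveolar stop) and /k/ (voiceless velar stop) agree on [−syllabic], [−strident], [−continuant], [−sonorant]. They differ on [coronal] (/t/ [+], /k/ [−]), [dorsal] (/t/ [−], /k/ [+]).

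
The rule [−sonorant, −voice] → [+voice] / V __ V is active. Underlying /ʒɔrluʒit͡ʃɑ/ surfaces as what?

/t͡ʃ/ satisfies [−sonorant, −voice] and sits in V __ V. The [+voice] counterpart of the voiceless postalveolar affricate is /d͡ʒ/. Other segments in /ʒɔrluʒit͡ʃɑ/ either fail the structural description or are not in the environment, so the surface form is [ʒɔrluʒid͡ʒɑ].

[ʒɔrluʒid͡ʒɑ]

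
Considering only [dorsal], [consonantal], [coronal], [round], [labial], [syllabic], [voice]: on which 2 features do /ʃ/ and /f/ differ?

[labial], [coronal]

/ʃ/ (voiceless postalveolar fricative) and /f/ (voiceless labiodental fricative) agree on [-dorsal], [+consonantal], [-round], [-syllabic], [-voice]. They differ on [labial] (/ʃ/ [-], /f/ [+]), [coronal] (/ʃ/ [+], /f/ [-]).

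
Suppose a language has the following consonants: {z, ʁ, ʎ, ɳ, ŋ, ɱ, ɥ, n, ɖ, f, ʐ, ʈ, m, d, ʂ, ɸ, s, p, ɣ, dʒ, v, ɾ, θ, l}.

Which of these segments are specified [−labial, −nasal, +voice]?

First, the [−labial] segments are /z, ʁ, ʎ, ɳ, ŋ, n, ɖ, ʐ, ʈ, d, ʂ, s, ɣ, dʒ, ɾ, θ, l/.
Among these, [−nasal] gives /z, ʁ, ʎ, ɖ, ʐ, ʈ, d, ʂ, s, ɣ, dʒ, ɾ, θ, l/.
Of those, [+voice] leaves /z, ʁ, ʎ, ɖ, ʐ, d, ɣ, dʒ, ɾ, l/.

z, ʁ, ʎ, ɖ, ʐ, d, ɣ, dʒ, ɾ, l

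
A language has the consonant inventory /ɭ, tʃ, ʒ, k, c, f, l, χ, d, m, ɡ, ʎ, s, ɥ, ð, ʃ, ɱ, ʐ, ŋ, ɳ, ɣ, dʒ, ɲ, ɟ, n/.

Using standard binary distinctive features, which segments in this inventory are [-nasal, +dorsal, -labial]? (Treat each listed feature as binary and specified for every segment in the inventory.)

The [-nasal] segments are /ɭ, tʃ, ʒ, k, c, f, l, χ, d, ɡ, ʎ, s, ɥ, ð, ʃ, ʐ, ɣ, dʒ, ɟ/.
Among these, [+dorsal] gives /k, c, χ, ɡ, ʎ, ɥ, ɣ, ɟ/.
Of those, [-labial] leaves /k, c, χ, ɡ, ʎ, ɣ, ɟ/.

k, c, χ, ɡ, ʎ, ɣ, ɟ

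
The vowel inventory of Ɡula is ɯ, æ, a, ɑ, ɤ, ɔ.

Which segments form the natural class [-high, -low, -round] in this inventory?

Checking each segment against [-high], [-low], [-round]: /ɤ/ (mid back unrounded tense vowel) satisfies every feature; every other segment in the inventory fails at least one.

ɤ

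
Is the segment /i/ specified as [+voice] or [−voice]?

/i/ is the high front unrounded tense vowel. The feature [voice] marks segments produced with vocal-fold vibration; /i/ has this property, so it is [+voice].

[+voice]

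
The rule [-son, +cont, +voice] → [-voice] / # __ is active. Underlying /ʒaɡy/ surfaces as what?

Only the initial segment /ʒ/ is both word-initial and matches the structural description. It is a voiced postalveolar fricative, so [-son, +cont, +voice] holds; changing it to [-voice] with all other features held fixed yields /ʃ/ (voiceless postalveolar fricative). No other segment meets both the structural description and the environment, so the output is [ʃaɡy].

[ʃaɡy]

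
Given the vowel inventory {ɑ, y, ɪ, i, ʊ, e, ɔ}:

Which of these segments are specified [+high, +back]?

ʊ

Eliminate segments failing any feature: /ɑ, e, ɔ/ are [−high]; /y, ɪ, i/ are [−back]. The remaining /ʊ/ satisfy [+high], [+back].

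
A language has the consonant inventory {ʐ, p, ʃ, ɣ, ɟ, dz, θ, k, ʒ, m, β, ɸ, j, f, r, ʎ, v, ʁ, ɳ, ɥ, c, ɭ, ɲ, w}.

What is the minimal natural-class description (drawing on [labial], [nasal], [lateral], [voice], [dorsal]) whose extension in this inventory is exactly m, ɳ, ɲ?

Every target segment is [+nasal] and no other inventory member is, so one feature is enough.

[+nasal]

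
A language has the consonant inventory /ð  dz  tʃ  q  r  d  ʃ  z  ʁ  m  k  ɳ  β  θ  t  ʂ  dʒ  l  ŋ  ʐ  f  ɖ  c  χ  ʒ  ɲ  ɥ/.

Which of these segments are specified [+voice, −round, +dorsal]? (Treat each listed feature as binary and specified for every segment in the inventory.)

The [+voice] segments are /ð, dz, r, d, z, ʁ, m, ɳ, β, dʒ, l, ŋ, ʐ, ɖ, ʒ, ɲ, ɥ/.
Of those, [−round] gives /ð, dz, r, d, z, ʁ, m, ɳ, β, dʒ, l, ŋ, ʐ, ɖ, ʒ, ɲ/.
Intersecting with [+dorsal] leaves /ʁ, ŋ, ɲ/.

ʁ, ŋ, ɲ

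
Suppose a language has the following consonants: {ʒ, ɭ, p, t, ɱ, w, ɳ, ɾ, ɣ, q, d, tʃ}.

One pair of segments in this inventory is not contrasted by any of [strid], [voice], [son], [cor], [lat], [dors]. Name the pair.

Both /ɳ/ and /ɾ/ are [−strident], [+voice], [+sonorant], [+coronal], [−lateral], [−dorsal]. Since the list omits [nasal] and [anterior] — which do distinguish the retroflex nasal from the alveolar tap — this pair collapses; all other pairs remain distinct.

ɳ, ɾ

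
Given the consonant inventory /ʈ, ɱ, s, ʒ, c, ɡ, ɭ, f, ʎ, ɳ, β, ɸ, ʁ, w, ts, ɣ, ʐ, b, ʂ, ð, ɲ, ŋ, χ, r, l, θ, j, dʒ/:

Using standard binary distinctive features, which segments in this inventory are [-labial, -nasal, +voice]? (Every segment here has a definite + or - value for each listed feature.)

Checking each segment against [-labial], [-nasal], [+voice]: /ʒ/ (voiced postalveolar fricative), /ɡ/ (voiced velar stop), /ɭ/ (retroflex lateral approximant), /ʎ/ (palatal lateral approximant), /ʁ/ (voiced uvular fricative), /ɣ/ (voiced velar fricative), among others, satisfy every feature; every other segment in the inventory fails at least one.

ʒ, ɡ, ɭ, ʎ, ʁ, ɣ, ʐ, ð, r, l, j, dʒ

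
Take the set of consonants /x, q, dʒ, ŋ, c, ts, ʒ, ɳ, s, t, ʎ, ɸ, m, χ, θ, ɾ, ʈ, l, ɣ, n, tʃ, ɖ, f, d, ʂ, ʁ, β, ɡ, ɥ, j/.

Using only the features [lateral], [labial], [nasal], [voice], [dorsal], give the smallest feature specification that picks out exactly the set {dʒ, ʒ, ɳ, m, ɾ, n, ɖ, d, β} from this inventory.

[+voice, -lateral, -dorsal]

The class [+voice], [-lateral], [-dorsal] has exactly /dʒ, ʒ, ɳ, m, ɾ, n, ɖ, d, β/ as its extension in this inventory. No smaller conjunction from the listed features achieves this: [-lateral, -dorsal] alone would also admit /ts, s, t, ɸ, …/; [+voice, -dorsal] alone would also admit /l/; [+voice, -lateral] alone would also admit /ŋ, ɣ, ʁ, ɡ, …/; and checking the remaining two-feature bundles turns up none with this extension.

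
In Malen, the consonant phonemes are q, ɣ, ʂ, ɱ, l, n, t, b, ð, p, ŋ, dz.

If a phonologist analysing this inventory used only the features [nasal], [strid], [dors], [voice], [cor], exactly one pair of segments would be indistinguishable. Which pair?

ð, l

On the given features, /ð/ and /l/ have an identical profile: [−nasal], [−strident], [−dorsal], [+voice], [+coronal]. No other two segments in the inventory coincide on all 5 features. (They do differ in [sonorant] and [lateral], which are not among the given features.)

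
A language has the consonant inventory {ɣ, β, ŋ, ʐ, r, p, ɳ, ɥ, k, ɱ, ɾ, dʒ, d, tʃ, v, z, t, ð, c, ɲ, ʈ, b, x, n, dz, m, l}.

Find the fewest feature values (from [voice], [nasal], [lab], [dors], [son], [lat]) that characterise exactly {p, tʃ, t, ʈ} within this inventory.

The class [-voice], [-dorsal] has exactly /p, tʃ, t, ʈ/ as its extension in this inventory. No smaller conjunction from the listed features achieves this: [-dorsal] alone would also admit /β, ʐ, r, ɳ, …/; [-voice] alone would also admit /k, c, x/; and checking the remaining single features turns up none with this extension.

[-voice, -dors]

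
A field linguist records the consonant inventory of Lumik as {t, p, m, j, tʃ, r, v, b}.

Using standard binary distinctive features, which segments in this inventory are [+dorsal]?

The feature [dorsal] marks segments articulated with the tongue body. In this inventory /j/ has that property, so it is [+dorsal]; /t, p, m, tʃ, r, v, b/ are [-dorsal].

j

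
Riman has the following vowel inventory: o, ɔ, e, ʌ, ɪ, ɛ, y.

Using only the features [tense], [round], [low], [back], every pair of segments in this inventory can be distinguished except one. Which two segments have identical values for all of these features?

ɛ, ɪ

/ɛ/ (mid front unrounded lax vowel) and /ɪ/ (high front unrounded lax vowel) are both [-tense], [-round], [-low], [-back], so none of the listed features separates them. (They do differ in [high], which is not among the given features.) Every other pair in the inventory differs on at least one listed feature.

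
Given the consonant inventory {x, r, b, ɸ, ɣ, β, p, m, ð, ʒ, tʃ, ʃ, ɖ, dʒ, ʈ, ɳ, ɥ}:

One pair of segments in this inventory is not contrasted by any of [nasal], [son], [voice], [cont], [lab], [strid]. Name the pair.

ð, ɣ

/ð/ (voiced dental fricative) and /ɣ/ (voiced velar fricative) are both [-nasal], [-sonorant], [+voice], [+continuant], [-labial], [-strident], so none of the listed features separates them. (They do differ in [coronal] and [dorsal], which are not among the given features.) Every other pair in the inventory differs on at least one listed feature.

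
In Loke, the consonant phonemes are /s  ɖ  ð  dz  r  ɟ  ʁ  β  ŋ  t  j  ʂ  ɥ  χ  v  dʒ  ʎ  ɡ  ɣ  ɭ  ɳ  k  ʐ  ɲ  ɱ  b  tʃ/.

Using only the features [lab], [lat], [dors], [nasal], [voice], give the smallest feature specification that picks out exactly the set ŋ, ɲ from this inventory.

[+nasal, +dors]

The class [+nasal], [+dorsal] has exactly /ŋ, ɲ/ as its extension in this inventory. No smaller conjunction from the listed features achieves this: [+dorsal] alone would also admit /ɟ, ʁ, j, ɥ, …/; [+nasal] alone would also admit /ɳ, ɱ/; and checking the remaining single features turns up none with this extension.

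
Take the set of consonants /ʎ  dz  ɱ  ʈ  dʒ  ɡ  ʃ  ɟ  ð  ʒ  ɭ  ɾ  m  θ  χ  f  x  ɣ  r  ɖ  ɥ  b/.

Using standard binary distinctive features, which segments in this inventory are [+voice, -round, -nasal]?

ʎ, dz, dʒ, ɡ, ɟ, ð, ʒ, ɭ, ɾ, ɣ, r, ɖ, b

Checking each segment against [+voice], [-round], [-nasal]: /ʎ/ (palatal lateral approximant), /dz/ (voiced alveolar affricate), /dʒ/ (voiced postalveolar affricate), /ɡ/ (voiced velar stop), /ɟ/ (voiced palatal stop), /ð/ (voiced dental fricative), among others, satisfy every feature; every other segment in the inventory fails at least one.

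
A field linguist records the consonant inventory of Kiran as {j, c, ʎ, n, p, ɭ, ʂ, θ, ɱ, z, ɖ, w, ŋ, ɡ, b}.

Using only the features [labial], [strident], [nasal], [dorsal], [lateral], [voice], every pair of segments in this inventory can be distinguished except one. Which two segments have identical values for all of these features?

Both /j/ and /ɡ/ are [-labial], [-strident], [-nasal], [+dorsal], [-lateral], [+voice]. Since the list omits [sonorant], [continuant] and [back] — which do distinguish the palatal glide from the voiced velar stop — this pair collapses; all other pairs remain distinct.

j, ɡ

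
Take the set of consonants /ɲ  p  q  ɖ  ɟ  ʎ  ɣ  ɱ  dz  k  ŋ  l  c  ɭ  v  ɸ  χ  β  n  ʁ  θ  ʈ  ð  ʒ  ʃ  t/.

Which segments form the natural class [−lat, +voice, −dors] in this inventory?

Eliminate segments failing any feature: /ɲ, ɟ, ɣ, ŋ, ʁ/ are [+dorsal]; /p, q, k, c, ɸ, χ, θ, ʈ, ʃ, t/ are [−voice]; /ʎ, l, ɭ/ are [+lateral]. The remaining /ɖ, ɱ, dz, v, β, n, ð, ʒ/ satisfy [−lateral], [+voice], [−dorsal].

ɖ, ɱ, dz, v, β, n, ð, ʒ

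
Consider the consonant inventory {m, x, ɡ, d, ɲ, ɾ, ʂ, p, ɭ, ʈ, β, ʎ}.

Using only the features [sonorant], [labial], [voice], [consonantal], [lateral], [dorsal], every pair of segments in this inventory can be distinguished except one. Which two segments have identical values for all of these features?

On the given features, /ʂ/ and /ʈ/ have an identical profile: [-sonorant], [-labial], [-voice], [+consonantal], [-lateral], [-dorsal]. No other two segments in the inventory coincide on all 6 features. (They do differ in [continuant] and [strident], which are not among the given features.)

ʂ, ʈ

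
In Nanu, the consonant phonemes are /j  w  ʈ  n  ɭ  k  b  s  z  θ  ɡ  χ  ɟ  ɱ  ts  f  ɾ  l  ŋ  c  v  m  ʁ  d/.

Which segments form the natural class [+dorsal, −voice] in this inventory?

k, χ, c

Among the inventory, the [+dorsal] segments are /j, w, k, ɡ, χ, ɟ, ŋ, c, ʁ/.
Within that set, [−voice] leaves /k, χ, c/.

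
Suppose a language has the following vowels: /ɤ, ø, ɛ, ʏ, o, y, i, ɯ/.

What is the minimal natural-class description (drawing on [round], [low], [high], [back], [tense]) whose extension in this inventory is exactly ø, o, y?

The class [+round], [+tense] has exactly /ø, o, y/ as its extension in this inventory. No smaller conjunction from the listed features achieves this: [+tense] alone would also admit /ɤ, i, ɯ/; [+round] alone would also admit /ʏ/; and checking the remaining single features turns up none with this extension.

[+round, +tense]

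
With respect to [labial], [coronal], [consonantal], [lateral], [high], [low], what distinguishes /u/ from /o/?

/u/ is the high back rounded tense vowel and /o/ is the mid back rounded tense vowel. Both are [+labial], [−coronal], [−consonantal], [−lateral], [−low]. /u/ is [+high] while /o/ is [−high], so the distinguishing feature is [high].

[high]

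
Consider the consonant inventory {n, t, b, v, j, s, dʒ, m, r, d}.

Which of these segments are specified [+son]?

n, j, m, r

The feature [sonorant] marks segments produced without turbulent airflow (nasals, liquids, glides, vowels). In this inventory /n, j, m, r/ have that property, so they are [+sonorant]; /t, b, v, s, dʒ, d/ are [−sonorant].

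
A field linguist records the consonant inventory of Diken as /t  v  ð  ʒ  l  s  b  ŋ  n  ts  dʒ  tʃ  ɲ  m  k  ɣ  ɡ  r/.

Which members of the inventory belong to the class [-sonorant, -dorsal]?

Checking each segment against [-sonorant], [-dorsal]: /t/ (voiceless alveolar stop), /v/ (voiced labiodental fricative), /ð/ (voiced dental fricative), /ʒ/ (voiced postalveolar fricative), /s/ (voiceless alveolar fricative), /b/ (voiced bilabial stop), among others, satisfy every feature; every other segment in the inventory fails at least one.

t, v, ð, ʒ, s, b, ts, dʒ, tʃ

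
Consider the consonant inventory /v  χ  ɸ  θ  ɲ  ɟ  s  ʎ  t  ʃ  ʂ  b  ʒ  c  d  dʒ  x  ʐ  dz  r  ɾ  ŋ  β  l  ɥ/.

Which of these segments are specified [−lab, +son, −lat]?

ɲ, r, ɾ, ŋ

Among the inventory, the [−labial] segments are /χ, θ, ɲ, ɟ, s, ʎ, t, ʃ, ʂ, ʒ, c, d, dʒ, x, ʐ, dz, r, ɾ, ŋ, l/.
Then [+sonorant] gives /ɲ, ʎ, r, ɾ, ŋ, l/.
Of those, [−lateral] leaves /ɲ, r, ɾ, ŋ/.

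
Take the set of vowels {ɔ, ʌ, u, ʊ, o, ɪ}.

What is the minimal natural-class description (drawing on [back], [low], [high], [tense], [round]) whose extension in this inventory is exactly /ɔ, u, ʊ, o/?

[+round]

/ɔ, u, ʊ, o/ are exactly the [+round] segments in the inventory, so a single feature suffices.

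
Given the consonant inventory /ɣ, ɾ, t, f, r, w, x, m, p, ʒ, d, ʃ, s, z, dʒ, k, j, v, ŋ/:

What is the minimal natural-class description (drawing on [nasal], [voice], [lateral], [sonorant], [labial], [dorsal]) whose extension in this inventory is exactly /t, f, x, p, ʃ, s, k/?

[−voice]

/t, f, x, p, ʃ, s, k/ are exactly the [−voice] segments in the inventory, so a single feature suffices.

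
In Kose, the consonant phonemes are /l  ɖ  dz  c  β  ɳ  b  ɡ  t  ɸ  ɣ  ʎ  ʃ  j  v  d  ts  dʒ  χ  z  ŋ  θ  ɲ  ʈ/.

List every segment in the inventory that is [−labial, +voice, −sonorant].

Eliminate segments failing any feature: /l, ɳ, ʎ, j, ŋ, ɲ/ are [+sonorant]; /c, t, ʃ, ts, χ, θ, ʈ/ are [−voice]; /β, b, ɸ, v/ are [+labial]. The remaining /ɖ, dz, ɡ, ɣ, d, dʒ, z/ satisfy [−labial], [+voice], [−sonorant].

ɖ, dz, ɡ, ɣ, d, dʒ, z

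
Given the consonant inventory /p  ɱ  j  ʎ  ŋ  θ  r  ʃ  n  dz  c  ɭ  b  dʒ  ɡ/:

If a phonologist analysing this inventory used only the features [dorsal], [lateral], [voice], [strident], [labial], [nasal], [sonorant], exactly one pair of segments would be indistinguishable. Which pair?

On the given features, /dʒ/ and /dz/ have an identical profile: [-dorsal], [-lateral], [+voice], [+strident], [-labial], [-nasal], [-sonorant]. No other two segments in the inventory coincide on all 7 features. (They do differ in [anterior] and [distributed], which are not among the given features.)

dʒ, dz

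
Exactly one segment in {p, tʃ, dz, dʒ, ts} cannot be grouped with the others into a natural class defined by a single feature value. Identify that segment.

p

The remaining segments after removing /p/ share [+delayed release]; /p/ (voiceless bilabial stop) is [−delayed release]. For every other candidate removal, the leftover set fails to share any single feature value that the removed segment lacks.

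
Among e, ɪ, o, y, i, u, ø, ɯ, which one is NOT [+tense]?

Every segment except /ɪ/ is [+tense]. /ɪ/ (high front unrounded lax vowel) is [−tense], so it is the exception.

ɪ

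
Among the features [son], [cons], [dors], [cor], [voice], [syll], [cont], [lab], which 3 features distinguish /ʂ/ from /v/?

[voice], [labial], [coronal]

/ʂ/ is the voiceless retroflex fricative and /v/ is the voiced labiodental fricative. Both are [−sonorant], [+consonantal], [−dorsal], [−syllabic], [+continuant]. /ʂ/ is [−voice] while /v/ is [+voice]; /ʂ/ is [−labial] while /v/ is [+labial]; /ʂ/ is [+coronal] while /v/ is [−coronal], so the distinguishing features are [voice], [labial], [coronal].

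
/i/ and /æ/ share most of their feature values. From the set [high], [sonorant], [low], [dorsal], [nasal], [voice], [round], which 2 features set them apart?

/i/ (high front unrounded tense vowel) and /æ/ (low front unrounded vowel) agree on [+sonorant], [+dorsal], [-nasal], [+voice], [-round]. They differ on [high] (/i/ [+], /æ/ [-]), [low] (/i/ [-], /æ/ [+]).

[high], [low]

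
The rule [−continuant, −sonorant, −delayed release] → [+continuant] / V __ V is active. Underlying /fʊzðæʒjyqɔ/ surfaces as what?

[fʊzðæʒjyχɔ]

/q/ satisfies [−continuant, −sonorant, −delayed release] and sits in V __ V. The [+continuant] counterpart of the voiceless uvular stop is /χ/. Other segments in /fʊzðæʒjyqɔ/ either fail the structural description or are not in the environment, so the surface form is [fʊzðæʒjyχɔ].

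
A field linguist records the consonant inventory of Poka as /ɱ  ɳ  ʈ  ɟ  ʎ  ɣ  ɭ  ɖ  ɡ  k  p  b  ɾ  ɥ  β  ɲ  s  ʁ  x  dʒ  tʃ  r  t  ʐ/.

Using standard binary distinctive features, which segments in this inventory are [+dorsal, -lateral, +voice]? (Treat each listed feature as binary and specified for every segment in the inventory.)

Checking each segment against [+dorsal], [-lateral], [+voice]: /ɟ/ (voiced palatal stop), /ɣ/ (voiced velar fricative), /ɡ/ (voiced velar stop), /ɥ/ (labial-palatal glide), /ɲ/ (palatal nasal), /ʁ/ (voiced uvular fricative) satisfy every feature; every other segment in the inventory fails at least one.

ɟ, ɣ, ɡ, ɥ, ɲ, ʁ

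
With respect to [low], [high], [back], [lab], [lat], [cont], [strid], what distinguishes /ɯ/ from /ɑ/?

/ɯ/ is the high back unrounded vowel and /ɑ/ is the low back unrounded vowel. Both are [+back], [−labial], [−lateral], [+continuant], [−strident]. /ɯ/ is [+high] while /ɑ/ is [−high]; /ɯ/ is [−low] while /ɑ/ is [+low], so the distinguishing features are [high], [low].

[high], [low]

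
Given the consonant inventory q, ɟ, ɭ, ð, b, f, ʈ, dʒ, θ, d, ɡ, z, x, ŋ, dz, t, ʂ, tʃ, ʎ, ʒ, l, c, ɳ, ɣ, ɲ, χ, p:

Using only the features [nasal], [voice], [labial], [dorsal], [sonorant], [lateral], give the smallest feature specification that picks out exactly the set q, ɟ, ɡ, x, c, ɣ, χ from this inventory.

[−sonorant, +dorsal]

The class [−sonorant], [+dorsal] has exactly /q, ɟ, ɡ, x, c, ɣ, χ/ as its extension in this inventory. No smaller conjunction from the listed features achieves this: [+dorsal] alone would also admit /ŋ, ʎ, ɲ/; [−sonorant] alone would also admit /ð, b, f, ʈ, …/; and checking the remaining single features turns up none with this extension.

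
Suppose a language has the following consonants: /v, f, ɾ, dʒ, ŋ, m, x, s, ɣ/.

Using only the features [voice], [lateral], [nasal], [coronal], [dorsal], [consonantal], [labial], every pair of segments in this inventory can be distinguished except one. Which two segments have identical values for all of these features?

On the given features, /dʒ/ and /ɾ/ have an identical profile: [+voice], [−lateral], [−nasal], [+coronal], [−dorsal], [+consonantal], [−labial]. No other two segments in the inventory coincide on all 7 features. (They do differ in [sonorant], [strident] and [anterior], which are not among the given features.)

dʒ, ɾ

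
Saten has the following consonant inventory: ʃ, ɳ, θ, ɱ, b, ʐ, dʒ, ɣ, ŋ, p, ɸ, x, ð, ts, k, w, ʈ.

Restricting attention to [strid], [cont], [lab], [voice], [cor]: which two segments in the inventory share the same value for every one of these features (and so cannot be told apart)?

/ɱ/ (labiodental nasal) and /b/ (voiced bilabial stop) are both [-strident], [-continuant], [+labial], [+voice], [-coronal], so none of the listed features separates them. (They do differ in [sonorant] and [nasal], which are not among the given features.) Every other pair in the inventory differs on at least one listed feature.

ɱ, b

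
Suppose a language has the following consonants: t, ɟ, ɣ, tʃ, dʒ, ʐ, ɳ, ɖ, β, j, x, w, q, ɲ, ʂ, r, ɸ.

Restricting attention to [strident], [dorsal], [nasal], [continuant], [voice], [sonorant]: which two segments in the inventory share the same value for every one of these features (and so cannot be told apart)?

/j/ (palatal glide) and /w/ (labial-velar glide) are both [-strident], [+dorsal], [-nasal], [+continuant], [+voice], [+sonorant], so none of the listed features separates them. (They do differ in [labial], [round] and [back], which are not among the given features.) Every other pair in the inventory differs on at least one listed feature.

j, w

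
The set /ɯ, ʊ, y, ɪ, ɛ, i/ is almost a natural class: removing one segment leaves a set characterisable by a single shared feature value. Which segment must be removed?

ɛ

The remaining segments after removing /ɛ/ share [+high]; /ɛ/ (mid front unrounded lax vowel) is [−high]. For every other candidate removal, the leftover set fails to share any single feature value that the removed segment lacks.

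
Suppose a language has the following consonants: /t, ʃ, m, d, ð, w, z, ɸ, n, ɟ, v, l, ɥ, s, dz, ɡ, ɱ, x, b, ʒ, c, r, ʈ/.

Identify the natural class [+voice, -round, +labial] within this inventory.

m, v, ɱ, b

Eliminate segments failing any feature: /t, ʃ, ɸ, s, x, c, ʈ/ are [-voice]; /d, ð, z, n, ɟ, l, dz, ɡ, ʒ, r/ are [-labial]; /w, ɥ/ are [+round]. The remaining /m, v, ɱ, b/ satisfy [+voice], [-round], [+labial].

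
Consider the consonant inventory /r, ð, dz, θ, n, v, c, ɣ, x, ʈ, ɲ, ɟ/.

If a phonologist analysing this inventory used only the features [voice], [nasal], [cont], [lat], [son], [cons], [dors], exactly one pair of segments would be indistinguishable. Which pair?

/ð/ (voiced dental fricative) and /v/ (voiced labiodental fricative) are both [+voice], [−nasal], [+continuant], [−lateral], [−sonorant], [+consonantal], [−dorsal], so none of the listed features separates them. (They do differ in [labial] and [coronal], which are not among the given features.) Every other pair in the inventory differs on at least one listed feature.

ð, v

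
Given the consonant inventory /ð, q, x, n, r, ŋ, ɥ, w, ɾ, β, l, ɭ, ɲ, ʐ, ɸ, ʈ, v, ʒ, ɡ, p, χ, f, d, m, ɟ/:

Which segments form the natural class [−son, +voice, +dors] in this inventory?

Checking each segment against [−sonorant], [+voice], [+dorsal]: /ɡ/ (voiced velar stop), /ɟ/ (voiced palatal stop) satisfy every feature; every other segment in the inventory fails at least one.

ɡ, ɟ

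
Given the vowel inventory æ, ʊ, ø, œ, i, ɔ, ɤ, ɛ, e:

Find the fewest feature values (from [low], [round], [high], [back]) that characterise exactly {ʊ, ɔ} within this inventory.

The class [+back], [+round] has exactly /ʊ, ɔ/ as its extension in this inventory. No smaller conjunction from the listed features achieves this: [+round] alone would also admit /ø, œ/; [+back] alone would also admit /ɤ/; and checking the remaining single features turns up none with this extension.

[+back, +round]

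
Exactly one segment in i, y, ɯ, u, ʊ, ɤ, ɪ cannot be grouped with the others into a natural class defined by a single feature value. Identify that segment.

ɤ

[high] groups all but one: /ʊ, ɪ, ɯ, y, u, i/ share [+high] while /ɤ/ (mid back unrounded tense vowel) alone is [-high]. Removing any other segment would not leave a single-feature class that excludes it.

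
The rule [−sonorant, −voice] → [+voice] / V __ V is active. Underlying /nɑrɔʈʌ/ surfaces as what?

[nɑrɔɖʌ]

Only /ʈ/ occurs between two vowels (/ɔ/ __ /ʌ/) and matches the structural description. It is a voiceless retroflex stop, so [−sonorant, −voice] holds; changing it to [+voice] with all other features held fixed yields /ɖ/ (voiced retroflex stop). No other segment meets both the structural description and the environment, so the output is [nɑrɔɖʌ].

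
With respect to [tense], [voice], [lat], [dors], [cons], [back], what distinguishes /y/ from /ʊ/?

/y/ is the high front rounded tense vowel and /ʊ/ is the high back rounded lax vowel. Both are [+voice], [−lateral], [+dorsal], [−consonantal]. /y/ is [−back] while /ʊ/ is [+back]; /y/ is [+tense] while /ʊ/ is [−tense], so the distinguishing features are [back], [tense].

[back], [tense]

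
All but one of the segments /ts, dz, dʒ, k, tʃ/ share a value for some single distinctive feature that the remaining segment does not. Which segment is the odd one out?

k

[delayed release] (equivalently [strident], [coronal], [dorsal]) groups all but one: /dʒ, ts, dz, tʃ/ share [+delayed release] while /k/ (voiceless velar stop) alone is [−delayed release]. Removing any other segment would not leave a single-feature class that excludes it.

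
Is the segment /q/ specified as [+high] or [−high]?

[−high]

/q/ is the voiceless uvular stop, hence [−high].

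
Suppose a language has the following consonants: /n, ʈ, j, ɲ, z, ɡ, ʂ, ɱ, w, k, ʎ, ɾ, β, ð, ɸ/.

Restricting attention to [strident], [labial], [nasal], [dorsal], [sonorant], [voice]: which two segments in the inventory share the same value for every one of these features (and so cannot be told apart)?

j, ʎ

On the given features, /j/ and /ʎ/ have an identical profile: [−strident], [−labial], [−nasal], [+dorsal], [+sonorant], [+voice]. No other two segments in the inventory coincide on all 6 features. (They do differ in [lateral], which is not among the given features.)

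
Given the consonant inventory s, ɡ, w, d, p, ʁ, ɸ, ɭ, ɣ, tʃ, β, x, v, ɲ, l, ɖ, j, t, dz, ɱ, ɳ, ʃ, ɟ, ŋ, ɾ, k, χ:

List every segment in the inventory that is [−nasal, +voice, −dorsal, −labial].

d, ɭ, l, ɖ, dz, ɾ

First, the [−nasal] segments are /s, ɡ, w, d, p, ʁ, ɸ, ɭ, ɣ, tʃ, β, x, v, l, ɖ, j, t, dz, ʃ, ɟ, ɾ, k, χ/.
Then [+voice] gives /ɡ, w, d, ʁ, ɭ, ɣ, β, v, l, ɖ, j, dz, ɟ, ɾ/.
Then [−dorsal] gives /d, ɭ, β, v, l, ɖ, dz, ɾ/.
Within that set, [−labial] leaves /d, ɭ, l, ɖ, dz, ɾ/.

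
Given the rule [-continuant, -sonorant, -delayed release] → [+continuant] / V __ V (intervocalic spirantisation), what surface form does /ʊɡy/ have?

[ʊɣy]

Only /ɡ/ occurs between two vowels (/ʊ/ __ /y/) and matches the structural description. It is a voiced velar stop, so [-continuant, -sonorant, -delayed release] holds; changing it to [+continuant] with all other features held fixed yields /ɣ/ (voiced velar fricative). No other segment meets both the structural description and the environment, so the output is [ʊɣy].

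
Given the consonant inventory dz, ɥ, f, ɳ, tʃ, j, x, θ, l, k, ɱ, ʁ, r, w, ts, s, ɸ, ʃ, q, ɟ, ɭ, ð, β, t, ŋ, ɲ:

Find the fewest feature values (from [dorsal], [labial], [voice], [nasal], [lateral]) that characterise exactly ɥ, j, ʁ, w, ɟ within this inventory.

/ɥ, j, ʁ, w, ɟ/ are all [+voice], [-nasal], [+dorsal], and no other segment in the inventory matches all three values. Dropping any one of them over-generates: [-nasal, +dorsal] alone would also admit /x, k, q/; [+voice, +dorsal] alone would also admit /ŋ, ɲ/; [+voice, -nasal] alone would also admit /dz, l, r, ɭ, …/. No other combination of two listed features picks out exactly this set either, so fewer than three features will not do.

[+voice, -nasal, +dorsal]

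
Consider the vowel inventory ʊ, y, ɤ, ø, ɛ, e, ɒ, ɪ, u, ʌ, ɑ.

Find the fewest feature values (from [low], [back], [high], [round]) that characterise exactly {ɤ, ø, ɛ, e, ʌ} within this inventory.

Every target segment is [-high], [-low]; each remaining inventory member fails at least one of these. Each conjunct is needed — [-low] alone would also admit /ʊ, y, ɪ, u/; [-high] alone would also admit /ɒ, ɑ/ — and no other single listed feature has exactly this extension, so two is the minimum.

[-high, -low]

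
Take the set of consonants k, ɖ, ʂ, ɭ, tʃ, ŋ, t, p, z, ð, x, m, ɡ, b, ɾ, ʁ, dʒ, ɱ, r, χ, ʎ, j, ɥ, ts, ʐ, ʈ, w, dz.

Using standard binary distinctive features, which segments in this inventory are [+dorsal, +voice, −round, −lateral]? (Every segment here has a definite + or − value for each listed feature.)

Checking each segment against [+dorsal], [+voice], [−round], [−lateral]: /ŋ/ (velar nasal), /ɡ/ (voiced velar stop), /ʁ/ (voiced uvular fricative), /j/ (palatal glide) satisfy every feature; every other segment in the inventory fails at least one.

ŋ, ɡ, ʁ, j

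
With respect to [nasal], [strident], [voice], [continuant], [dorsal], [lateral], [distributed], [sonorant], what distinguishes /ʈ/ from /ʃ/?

[continuant], [strident], [distributed]

/ʈ/ (voiceless retroflex stop) and /ʃ/ (voiceless postalveolar fricative) agree on [−nasal], [−voice], [−dorsal], [−lateral], [−sonorant]. They differ on [continuant] (/ʈ/ [−], /ʃ/ [+]), [strident] (/ʈ/ [−], /ʃ/ [+]), [distributed] (/ʈ/ [−], /ʃ/ [+]).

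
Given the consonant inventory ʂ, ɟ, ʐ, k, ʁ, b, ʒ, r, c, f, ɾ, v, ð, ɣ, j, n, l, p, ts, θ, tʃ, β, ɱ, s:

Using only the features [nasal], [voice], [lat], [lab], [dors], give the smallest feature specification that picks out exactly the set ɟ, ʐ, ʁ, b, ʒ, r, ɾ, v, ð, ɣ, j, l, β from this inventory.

Every target segment is [+voice], [−nasal]; each remaining inventory member fails at least one of these. Each conjunct is needed — [−nasal] alone would also admit /ʂ, k, c, f, …/; [+voice] alone would also admit /n, ɱ/ — and no other single listed feature has exactly this extension, so two is the minimum.

[+voice, −nasal]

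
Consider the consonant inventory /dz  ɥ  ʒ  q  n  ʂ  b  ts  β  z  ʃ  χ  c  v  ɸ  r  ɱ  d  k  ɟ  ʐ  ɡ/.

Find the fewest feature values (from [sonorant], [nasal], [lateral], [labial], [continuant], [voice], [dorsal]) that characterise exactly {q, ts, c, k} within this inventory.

[−voice, −continuant]

The class [−voice], [−continuant] has exactly /q, ts, c, k/ as its extension in this inventory. No smaller conjunction from the listed features achieves this: [−continuant] alone would also admit /dz, n, b, ɱ, …/; [−voice] alone would also admit /ʂ, ʃ, χ, ɸ/; and checking the remaining single features turns up none with this extension.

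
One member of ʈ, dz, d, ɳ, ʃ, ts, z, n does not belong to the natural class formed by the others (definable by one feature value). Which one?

[distributed] groups all but one: /ʈ, n, ɳ, d, z, ts, dz/ share [−distributed] while /ʃ/ (voiceless postalveolar fricative) alone is [+distributed]. Removing any other segment would not leave a single-feature class that excludes it.

ʃ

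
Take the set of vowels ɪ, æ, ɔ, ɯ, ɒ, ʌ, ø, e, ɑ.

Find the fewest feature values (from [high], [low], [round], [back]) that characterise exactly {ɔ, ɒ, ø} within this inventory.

/ɔ, ɒ, ø/ are exactly the [+round] segments in the inventory, so a single feature suffices.

[+round]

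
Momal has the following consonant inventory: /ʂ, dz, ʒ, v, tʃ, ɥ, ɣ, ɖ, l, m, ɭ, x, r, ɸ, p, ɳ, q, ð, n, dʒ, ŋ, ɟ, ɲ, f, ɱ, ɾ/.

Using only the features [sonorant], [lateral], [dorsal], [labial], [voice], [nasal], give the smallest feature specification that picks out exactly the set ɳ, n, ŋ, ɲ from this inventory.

[+nasal, −labial]

/ɳ, n, ŋ, ɲ/ are all [+nasal], [−labial], and no other segment in the inventory matches both values. Dropping any one of them over-generates: [−labial] alone would also admit /ʂ, dz, ʒ, tʃ, …/; [+nasal] alone would also admit /m, ɱ/. No other single listed feature picks out exactly this set either, so fewer than two features will not do.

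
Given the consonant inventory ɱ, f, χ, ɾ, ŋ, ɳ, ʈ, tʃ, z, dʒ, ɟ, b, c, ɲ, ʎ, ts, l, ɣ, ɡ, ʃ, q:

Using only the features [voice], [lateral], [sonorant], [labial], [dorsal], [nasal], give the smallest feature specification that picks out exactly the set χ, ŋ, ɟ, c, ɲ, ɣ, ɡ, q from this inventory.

Every target segment is [-lateral], [+dorsal]; each remaining inventory member fails at least one of these. Each conjunct is needed — [+dorsal] alone would also admit /ʎ/; [-lateral] alone would also admit /ɱ, f, ɾ, ɳ, …/ — and no other single listed feature has exactly this extension, so two is the minimum.

[-lateral, +dorsal]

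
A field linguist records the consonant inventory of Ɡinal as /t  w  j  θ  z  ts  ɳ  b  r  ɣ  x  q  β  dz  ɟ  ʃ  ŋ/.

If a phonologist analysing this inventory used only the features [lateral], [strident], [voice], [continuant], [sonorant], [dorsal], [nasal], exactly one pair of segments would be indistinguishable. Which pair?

Both /j/ and /w/ are [−lateral], [−strident], [+voice], [+continuant], [+sonorant], [+dorsal], [−nasal]. Since the list omits [labial], [round] and [back] — which do distinguish the palatal glide from the labial-velar glide — this pair collapses; all other pairs remain distinct.

j, w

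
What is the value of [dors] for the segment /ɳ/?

As the retroflex nasal, /ɳ/ is [−dorsal].

[−dorsal]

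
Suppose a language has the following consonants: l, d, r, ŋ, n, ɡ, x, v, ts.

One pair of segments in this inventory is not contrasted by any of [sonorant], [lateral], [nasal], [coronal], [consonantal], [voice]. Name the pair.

ɡ, v

/ɡ/ (voiced velar stop) and /v/ (voiced labiodental fricative) are both [−sonorant], [−lateral], [−nasal], [−coronal], [+consonantal], [+voice], so none of the listed features separates them. (They do differ in [continuant], [labial] and [dorsal], which are not among the given features.) Every other pair in the inventory differs on at least one listed feature.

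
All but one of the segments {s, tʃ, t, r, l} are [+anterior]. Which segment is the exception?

tʃ

/r, t, s, l/ are all [+anterior]; /tʃ/ (voiceless postalveolar affricate) is [-anterior].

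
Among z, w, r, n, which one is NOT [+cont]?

n

/z, w, r/ are all [+continuant]; /n/ (alveolar nasal) is [−continuant].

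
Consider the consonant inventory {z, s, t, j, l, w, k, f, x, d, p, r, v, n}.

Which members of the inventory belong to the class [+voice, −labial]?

z, j, l, d, r, n

The [+voice] segments are /z, j, l, w, d, r, v, n/.
Within that set, [−labial] leaves /z, j, l, d, r, n/.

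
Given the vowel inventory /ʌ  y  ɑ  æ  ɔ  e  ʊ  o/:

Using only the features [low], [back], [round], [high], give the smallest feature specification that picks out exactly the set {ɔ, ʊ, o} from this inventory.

Every target segment is [+back], [+round]; each remaining inventory member fails at least one of these. Each conjunct is needed — [+round] alone would also admit /y/; [+back] alone would also admit /ʌ, ɑ/ — and no other single listed feature has exactly this extension, so two is the minimum.

[+back, +round]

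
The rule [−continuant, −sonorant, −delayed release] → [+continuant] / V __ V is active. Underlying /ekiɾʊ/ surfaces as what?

The only segment in the rule's environment that also matches [−continuant, −sonorant, −delayed release] is /k/. Applying [+continuant] turns the voiceless velar stop into /x/ (voiceless velar fricative), giving [exiɾʊ].

[exiɾʊ]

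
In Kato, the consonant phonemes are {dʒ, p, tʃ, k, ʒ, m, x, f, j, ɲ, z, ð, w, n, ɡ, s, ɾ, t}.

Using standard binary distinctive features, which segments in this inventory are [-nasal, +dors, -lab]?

k, x, j, ɡ

Eliminate segments failing any feature: /dʒ, p, tʃ, ʒ, f, z, ð, s, ɾ, t/ are [-dorsal]; /m, ɲ, n/ are [+nasal]; /w/ is [+labial]. The remaining /k, x, j, ɡ/ satisfy [-nasal], [+dorsal], [-labial].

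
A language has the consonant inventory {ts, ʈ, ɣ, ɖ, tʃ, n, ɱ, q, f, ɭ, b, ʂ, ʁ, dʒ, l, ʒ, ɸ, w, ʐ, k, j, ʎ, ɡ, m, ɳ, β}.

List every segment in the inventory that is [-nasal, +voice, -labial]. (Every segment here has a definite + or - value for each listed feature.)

Among the inventory, the [-nasal] segments are /ts, ʈ, ɣ, ɖ, tʃ, q, f, ɭ, b, ʂ, ʁ, dʒ, l, ʒ, ɸ, w, ʐ, k, j, ʎ, ɡ, β/.
Among these, [+voice] gives /ɣ, ɖ, ɭ, b, ʁ, dʒ, l, ʒ, w, ʐ, j, ʎ, ɡ, β/.
Then [-labial] leaves /ɣ, ɖ, ɭ, ʁ, dʒ, l, ʒ, ʐ, j, ʎ, ɡ/.

ɣ, ɖ, ɭ, ʁ, dʒ, l, ʒ, ʐ, j, ʎ, ɡ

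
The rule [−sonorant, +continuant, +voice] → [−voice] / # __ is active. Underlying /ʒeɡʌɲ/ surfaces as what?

The only segment in the rule's environment that also matches [−sonorant, +continuant, +voice] is /ʒ/. Applying [−voice] turns the voiced postalveolar fricative into /ʃ/ (voiceless postalveolar fricative), giving [ʃeɡʌɲ].

[ʃeɡʌɲ]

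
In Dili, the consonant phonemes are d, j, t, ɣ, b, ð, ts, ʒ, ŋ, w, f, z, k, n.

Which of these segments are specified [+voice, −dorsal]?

d, b, ð, ʒ, z, n

First, the [+voice] segments are /d, j, ɣ, b, ð, ʒ, ŋ, w, z, n/.
Then [−dorsal] leaves /d, b, ð, ʒ, z, n/.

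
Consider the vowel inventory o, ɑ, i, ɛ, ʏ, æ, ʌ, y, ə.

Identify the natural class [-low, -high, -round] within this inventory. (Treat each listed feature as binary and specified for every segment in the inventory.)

ɛ, ʌ, ə

Eliminate segments failing any feature: /o/ is [+round]; /ɑ, æ/ are [+low]; /i, ʏ, y/ are [+high]. The remaining /ɛ, ʌ, ə/ satisfy [-low], [-high], [-round].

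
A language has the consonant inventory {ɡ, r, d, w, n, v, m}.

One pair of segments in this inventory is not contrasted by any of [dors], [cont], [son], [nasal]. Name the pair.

n, m

/n/ (alveolar nasal) and /m/ (bilabial nasal) are both [−dorsal], [−continuant], [+sonorant], [+nasal], so none of the listed features separates them. (They do differ in [labial] and [coronal], which are not among the given features.) Every other pair in the inventory differs on at least one listed feature.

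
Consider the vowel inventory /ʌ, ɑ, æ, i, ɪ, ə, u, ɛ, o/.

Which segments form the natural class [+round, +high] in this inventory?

u

Among the inventory, the [+round] segments are /u, o/.
Within that set, [+high] leaves /u/.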